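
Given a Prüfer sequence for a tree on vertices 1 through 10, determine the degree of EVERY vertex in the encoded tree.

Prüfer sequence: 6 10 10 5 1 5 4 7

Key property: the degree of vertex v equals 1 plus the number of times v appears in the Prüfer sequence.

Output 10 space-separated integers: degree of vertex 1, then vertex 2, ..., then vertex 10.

p_1 = 6: count[6] becomes 1
p_2 = 10: count[10] becomes 1
p_3 = 10: count[10] becomes 2
p_4 = 5: count[5] becomes 1
p_5 = 1: count[1] becomes 1
p_6 = 5: count[5] becomes 2
p_7 = 4: count[4] becomes 1
p_8 = 7: count[7] becomes 1
Degrees (1 + count): deg[1]=1+1=2, deg[2]=1+0=1, deg[3]=1+0=1, deg[4]=1+1=2, deg[5]=1+2=3, deg[6]=1+1=2, deg[7]=1+1=2, deg[8]=1+0=1, deg[9]=1+0=1, deg[10]=1+2=3

Answer: 2 1 1 2 3 2 2 1 1 3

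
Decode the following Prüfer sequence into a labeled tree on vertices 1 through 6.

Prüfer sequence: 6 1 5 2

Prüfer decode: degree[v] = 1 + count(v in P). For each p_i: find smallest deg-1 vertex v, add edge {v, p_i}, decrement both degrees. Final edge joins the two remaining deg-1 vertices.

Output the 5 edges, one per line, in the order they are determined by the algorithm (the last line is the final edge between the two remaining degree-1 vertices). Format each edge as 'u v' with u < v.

Answer: 3 6
1 4
1 5
2 5
2 6

Derivation:
Initial degrees: {1:2, 2:2, 3:1, 4:1, 5:2, 6:2}
Step 1: smallest deg-1 vertex = 3, p_1 = 6. Add edge {3,6}. Now deg[3]=0, deg[6]=1.
Step 2: smallest deg-1 vertex = 4, p_2 = 1. Add edge {1,4}. Now deg[4]=0, deg[1]=1.
Step 3: smallest deg-1 vertex = 1, p_3 = 5. Add edge {1,5}. Now deg[1]=0, deg[5]=1.
Step 4: smallest deg-1 vertex = 5, p_4 = 2. Add edge {2,5}. Now deg[5]=0, deg[2]=1.
Final: two remaining deg-1 vertices are 2, 6. Add edge {2,6}.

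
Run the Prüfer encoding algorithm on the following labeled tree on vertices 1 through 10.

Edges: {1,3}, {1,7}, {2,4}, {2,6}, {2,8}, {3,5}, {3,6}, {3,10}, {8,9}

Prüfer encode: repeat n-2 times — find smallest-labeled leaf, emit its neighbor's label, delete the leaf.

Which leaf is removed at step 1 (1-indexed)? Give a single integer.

Answer: 4

Derivation:
Step 1: current leaves = {4,5,7,9,10}. Remove leaf 4 (neighbor: 2).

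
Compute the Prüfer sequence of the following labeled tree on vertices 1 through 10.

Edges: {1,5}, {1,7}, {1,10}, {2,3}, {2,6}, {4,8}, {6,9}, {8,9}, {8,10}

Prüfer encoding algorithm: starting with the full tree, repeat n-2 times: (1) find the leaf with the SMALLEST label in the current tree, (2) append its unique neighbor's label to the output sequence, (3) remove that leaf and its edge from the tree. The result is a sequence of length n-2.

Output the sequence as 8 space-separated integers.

Answer: 2 6 8 1 9 1 10 8

Derivation:
Step 1: leaves = {3,4,5,7}. Remove smallest leaf 3, emit neighbor 2.
Step 2: leaves = {2,4,5,7}. Remove smallest leaf 2, emit neighbor 6.
Step 3: leaves = {4,5,6,7}. Remove smallest leaf 4, emit neighbor 8.
Step 4: leaves = {5,6,7}. Remove smallest leaf 5, emit neighbor 1.
Step 5: leaves = {6,7}. Remove smallest leaf 6, emit neighbor 9.
Step 6: leaves = {7,9}. Remove smallest leaf 7, emit neighbor 1.
Step 7: leaves = {1,9}. Remove smallest leaf 1, emit neighbor 10.
Step 8: leaves = {9,10}. Remove smallest leaf 9, emit neighbor 8.
Done: 2 vertices remain (8, 10). Sequence = [2 6 8 1 9 1 10 8]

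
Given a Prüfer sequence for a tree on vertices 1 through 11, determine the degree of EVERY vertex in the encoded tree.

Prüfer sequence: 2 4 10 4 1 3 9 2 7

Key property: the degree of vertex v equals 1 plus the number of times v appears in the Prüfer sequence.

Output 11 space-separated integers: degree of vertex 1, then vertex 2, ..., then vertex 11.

p_1 = 2: count[2] becomes 1
p_2 = 4: count[4] becomes 1
p_3 = 10: count[10] becomes 1
p_4 = 4: count[4] becomes 2
p_5 = 1: count[1] becomes 1
p_6 = 3: count[3] becomes 1
p_7 = 9: count[9] becomes 1
p_8 = 2: count[2] becomes 2
p_9 = 7: count[7] becomes 1
Degrees (1 + count): deg[1]=1+1=2, deg[2]=1+2=3, deg[3]=1+1=2, deg[4]=1+2=3, deg[5]=1+0=1, deg[6]=1+0=1, deg[7]=1+1=2, deg[8]=1+0=1, deg[9]=1+1=2, deg[10]=1+1=2, deg[11]=1+0=1

Answer: 2 3 2 3 1 1 2 1 2 2 1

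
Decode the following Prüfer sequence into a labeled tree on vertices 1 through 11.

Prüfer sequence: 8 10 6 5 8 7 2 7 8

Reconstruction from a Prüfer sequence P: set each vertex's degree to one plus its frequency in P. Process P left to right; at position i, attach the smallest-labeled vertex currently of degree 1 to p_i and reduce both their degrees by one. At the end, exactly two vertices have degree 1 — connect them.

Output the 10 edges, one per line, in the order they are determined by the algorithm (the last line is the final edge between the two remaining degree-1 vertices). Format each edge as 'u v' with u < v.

Answer: 1 8
3 10
4 6
5 6
5 8
7 9
2 10
2 7
7 8
8 11

Derivation:
Initial degrees: {1:1, 2:2, 3:1, 4:1, 5:2, 6:2, 7:3, 8:4, 9:1, 10:2, 11:1}
Step 1: smallest deg-1 vertex = 1, p_1 = 8. Add edge {1,8}. Now deg[1]=0, deg[8]=3.
Step 2: smallest deg-1 vertex = 3, p_2 = 10. Add edge {3,10}. Now deg[3]=0, deg[10]=1.
Step 3: smallest deg-1 vertex = 4, p_3 = 6. Add edge {4,6}. Now deg[4]=0, deg[6]=1.
Step 4: smallest deg-1 vertex = 6, p_4 = 5. Add edge {5,6}. Now deg[6]=0, deg[5]=1.
Step 5: smallest deg-1 vertex = 5, p_5 = 8. Add edge {5,8}. Now deg[5]=0, deg[8]=2.
Step 6: smallest deg-1 vertex = 9, p_6 = 7. Add edge {7,9}. Now deg[9]=0, deg[7]=2.
Step 7: smallest deg-1 vertex = 10, p_7 = 2. Add edge {2,10}. Now deg[10]=0, deg[2]=1.
Step 8: smallest deg-1 vertex = 2, p_8 = 7. Add edge {2,7}. Now deg[2]=0, deg[7]=1.
Step 9: smallest deg-1 vertex = 7, p_9 = 8. Add edge {7,8}. Now deg[7]=0, deg[8]=1.
Final: two remaining deg-1 vertices are 8, 11. Add edge {8,11}.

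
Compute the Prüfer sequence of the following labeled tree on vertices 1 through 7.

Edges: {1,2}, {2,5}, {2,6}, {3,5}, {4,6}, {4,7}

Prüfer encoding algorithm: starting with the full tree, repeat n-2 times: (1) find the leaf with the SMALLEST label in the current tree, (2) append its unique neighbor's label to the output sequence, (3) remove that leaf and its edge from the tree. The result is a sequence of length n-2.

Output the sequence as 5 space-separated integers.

Answer: 2 5 2 6 4

Derivation:
Step 1: leaves = {1,3,7}. Remove smallest leaf 1, emit neighbor 2.
Step 2: leaves = {3,7}. Remove smallest leaf 3, emit neighbor 5.
Step 3: leaves = {5,7}. Remove smallest leaf 5, emit neighbor 2.
Step 4: leaves = {2,7}. Remove smallest leaf 2, emit neighbor 6.
Step 5: leaves = {6,7}. Remove smallest leaf 6, emit neighbor 4.
Done: 2 vertices remain (4, 7). Sequence = [2 5 2 6 4]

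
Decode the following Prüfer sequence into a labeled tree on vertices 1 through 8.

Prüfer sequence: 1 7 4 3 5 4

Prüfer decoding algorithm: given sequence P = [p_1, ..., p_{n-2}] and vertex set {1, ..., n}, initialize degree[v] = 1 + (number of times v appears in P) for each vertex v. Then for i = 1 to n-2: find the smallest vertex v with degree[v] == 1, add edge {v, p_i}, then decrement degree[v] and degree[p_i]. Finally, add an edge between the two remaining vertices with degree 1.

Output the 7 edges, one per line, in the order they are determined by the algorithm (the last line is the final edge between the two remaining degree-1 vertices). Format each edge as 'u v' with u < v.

Initial degrees: {1:2, 2:1, 3:2, 4:3, 5:2, 6:1, 7:2, 8:1}
Step 1: smallest deg-1 vertex = 2, p_1 = 1. Add edge {1,2}. Now deg[2]=0, deg[1]=1.
Step 2: smallest deg-1 vertex = 1, p_2 = 7. Add edge {1,7}. Now deg[1]=0, deg[7]=1.
Step 3: smallest deg-1 vertex = 6, p_3 = 4. Add edge {4,6}. Now deg[6]=0, deg[4]=2.
Step 4: smallest deg-1 vertex = 7, p_4 = 3. Add edge {3,7}. Now deg[7]=0, deg[3]=1.
Step 5: smallest deg-1 vertex = 3, p_5 = 5. Add edge {3,5}. Now deg[3]=0, deg[5]=1.
Step 6: smallest deg-1 vertex = 5, p_6 = 4. Add edge {4,5}. Now deg[5]=0, deg[4]=1.
Final: two remaining deg-1 vertices are 4, 8. Add edge {4,8}.

Answer: 1 2
1 7
4 6
3 7
3 5
4 5
4 8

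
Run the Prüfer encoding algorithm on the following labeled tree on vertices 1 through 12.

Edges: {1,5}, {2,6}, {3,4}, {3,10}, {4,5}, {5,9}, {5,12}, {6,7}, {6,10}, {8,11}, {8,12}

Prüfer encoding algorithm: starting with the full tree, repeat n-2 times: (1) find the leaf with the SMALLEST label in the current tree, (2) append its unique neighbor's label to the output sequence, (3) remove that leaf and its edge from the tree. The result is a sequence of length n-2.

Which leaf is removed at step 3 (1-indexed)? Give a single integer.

Answer: 7

Derivation:
Step 1: current leaves = {1,2,7,9,11}. Remove leaf 1 (neighbor: 5).
Step 2: current leaves = {2,7,9,11}. Remove leaf 2 (neighbor: 6).
Step 3: current leaves = {7,9,11}. Remove leaf 7 (neighbor: 6).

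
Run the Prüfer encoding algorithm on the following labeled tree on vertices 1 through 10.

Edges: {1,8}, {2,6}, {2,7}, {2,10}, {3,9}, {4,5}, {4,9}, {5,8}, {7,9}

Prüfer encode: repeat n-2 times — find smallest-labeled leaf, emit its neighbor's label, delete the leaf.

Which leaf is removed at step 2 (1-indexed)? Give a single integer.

Step 1: current leaves = {1,3,6,10}. Remove leaf 1 (neighbor: 8).
Step 2: current leaves = {3,6,8,10}. Remove leaf 3 (neighbor: 9).

Answer: 3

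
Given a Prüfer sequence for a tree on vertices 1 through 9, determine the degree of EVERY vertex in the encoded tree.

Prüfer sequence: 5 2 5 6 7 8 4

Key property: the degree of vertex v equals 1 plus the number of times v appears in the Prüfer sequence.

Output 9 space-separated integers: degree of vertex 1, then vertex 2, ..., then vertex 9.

Answer: 1 2 1 2 3 2 2 2 1

Derivation:
p_1 = 5: count[5] becomes 1
p_2 = 2: count[2] becomes 1
p_3 = 5: count[5] becomes 2
p_4 = 6: count[6] becomes 1
p_5 = 7: count[7] becomes 1
p_6 = 8: count[8] becomes 1
p_7 = 4: count[4] becomes 1
Degrees (1 + count): deg[1]=1+0=1, deg[2]=1+1=2, deg[3]=1+0=1, deg[4]=1+1=2, deg[5]=1+2=3, deg[6]=1+1=2, deg[7]=1+1=2, deg[8]=1+1=2, deg[9]=1+0=1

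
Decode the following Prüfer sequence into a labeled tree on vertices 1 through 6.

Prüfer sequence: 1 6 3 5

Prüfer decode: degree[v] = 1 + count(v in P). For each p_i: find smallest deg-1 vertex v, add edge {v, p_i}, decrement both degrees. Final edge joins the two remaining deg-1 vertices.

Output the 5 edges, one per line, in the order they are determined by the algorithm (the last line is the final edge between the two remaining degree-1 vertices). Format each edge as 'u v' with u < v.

Initial degrees: {1:2, 2:1, 3:2, 4:1, 5:2, 6:2}
Step 1: smallest deg-1 vertex = 2, p_1 = 1. Add edge {1,2}. Now deg[2]=0, deg[1]=1.
Step 2: smallest deg-1 vertex = 1, p_2 = 6. Add edge {1,6}. Now deg[1]=0, deg[6]=1.
Step 3: smallest deg-1 vertex = 4, p_3 = 3. Add edge {3,4}. Now deg[4]=0, deg[3]=1.
Step 4: smallest deg-1 vertex = 3, p_4 = 5. Add edge {3,5}. Now deg[3]=0, deg[5]=1.
Final: two remaining deg-1 vertices are 5, 6. Add edge {5,6}.

Answer: 1 2
1 6
3 4
3 5
5 6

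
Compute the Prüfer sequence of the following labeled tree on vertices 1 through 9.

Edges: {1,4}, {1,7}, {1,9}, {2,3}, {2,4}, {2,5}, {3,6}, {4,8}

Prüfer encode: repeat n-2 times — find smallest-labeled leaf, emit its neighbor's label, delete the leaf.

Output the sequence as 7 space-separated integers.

Answer: 2 3 2 4 1 4 1

Derivation:
Step 1: leaves = {5,6,7,8,9}. Remove smallest leaf 5, emit neighbor 2.
Step 2: leaves = {6,7,8,9}. Remove smallest leaf 6, emit neighbor 3.
Step 3: leaves = {3,7,8,9}. Remove smallest leaf 3, emit neighbor 2.
Step 4: leaves = {2,7,8,9}. Remove smallest leaf 2, emit neighbor 4.
Step 5: leaves = {7,8,9}. Remove smallest leaf 7, emit neighbor 1.
Step 6: leaves = {8,9}. Remove smallest leaf 8, emit neighbor 4.
Step 7: leaves = {4,9}. Remove smallest leaf 4, emit neighbor 1.
Done: 2 vertices remain (1, 9). Sequence = [2 3 2 4 1 4 1]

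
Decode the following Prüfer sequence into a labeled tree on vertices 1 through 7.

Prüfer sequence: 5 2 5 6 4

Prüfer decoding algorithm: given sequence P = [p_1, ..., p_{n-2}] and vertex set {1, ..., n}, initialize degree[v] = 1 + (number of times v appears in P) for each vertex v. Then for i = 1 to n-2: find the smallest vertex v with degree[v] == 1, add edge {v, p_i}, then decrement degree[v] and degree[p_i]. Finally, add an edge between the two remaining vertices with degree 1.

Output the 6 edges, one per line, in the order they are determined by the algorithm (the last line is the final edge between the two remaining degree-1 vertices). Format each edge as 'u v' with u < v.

Initial degrees: {1:1, 2:2, 3:1, 4:2, 5:3, 6:2, 7:1}
Step 1: smallest deg-1 vertex = 1, p_1 = 5. Add edge {1,5}. Now deg[1]=0, deg[5]=2.
Step 2: smallest deg-1 vertex = 3, p_2 = 2. Add edge {2,3}. Now deg[3]=0, deg[2]=1.
Step 3: smallest deg-1 vertex = 2, p_3 = 5. Add edge {2,5}. Now deg[2]=0, deg[5]=1.
Step 4: smallest deg-1 vertex = 5, p_4 = 6. Add edge {5,6}. Now deg[5]=0, deg[6]=1.
Step 5: smallest deg-1 vertex = 6, p_5 = 4. Add edge {4,6}. Now deg[6]=0, deg[4]=1.
Final: two remaining deg-1 vertices are 4, 7. Add edge {4,7}.

Answer: 1 5
2 3
2 5
5 6
4 6
4 7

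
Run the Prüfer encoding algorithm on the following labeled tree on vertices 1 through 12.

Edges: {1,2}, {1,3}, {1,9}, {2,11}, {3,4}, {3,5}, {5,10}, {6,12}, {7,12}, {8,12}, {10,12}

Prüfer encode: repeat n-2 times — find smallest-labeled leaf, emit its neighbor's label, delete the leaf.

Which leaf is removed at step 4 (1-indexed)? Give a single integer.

Step 1: current leaves = {4,6,7,8,9,11}. Remove leaf 4 (neighbor: 3).
Step 2: current leaves = {6,7,8,9,11}. Remove leaf 6 (neighbor: 12).
Step 3: current leaves = {7,8,9,11}. Remove leaf 7 (neighbor: 12).
Step 4: current leaves = {8,9,11}. Remove leaf 8 (neighbor: 12).

Answer: 8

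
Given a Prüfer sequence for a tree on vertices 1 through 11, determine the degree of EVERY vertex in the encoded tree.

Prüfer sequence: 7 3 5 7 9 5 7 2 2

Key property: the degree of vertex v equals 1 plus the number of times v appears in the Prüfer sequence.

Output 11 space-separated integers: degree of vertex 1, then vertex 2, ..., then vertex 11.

Answer: 1 3 2 1 3 1 4 1 2 1 1

Derivation:
p_1 = 7: count[7] becomes 1
p_2 = 3: count[3] becomes 1
p_3 = 5: count[5] becomes 1
p_4 = 7: count[7] becomes 2
p_5 = 9: count[9] becomes 1
p_6 = 5: count[5] becomes 2
p_7 = 7: count[7] becomes 3
p_8 = 2: count[2] becomes 1
p_9 = 2: count[2] becomes 2
Degrees (1 + count): deg[1]=1+0=1, deg[2]=1+2=3, deg[3]=1+1=2, deg[4]=1+0=1, deg[5]=1+2=3, deg[6]=1+0=1, deg[7]=1+3=4, deg[8]=1+0=1, deg[9]=1+1=2, deg[10]=1+0=1, deg[11]=1+0=1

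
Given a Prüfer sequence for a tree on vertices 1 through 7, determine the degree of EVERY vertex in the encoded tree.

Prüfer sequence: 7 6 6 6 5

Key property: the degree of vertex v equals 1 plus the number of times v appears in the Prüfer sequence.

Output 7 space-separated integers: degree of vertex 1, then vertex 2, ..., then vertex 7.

p_1 = 7: count[7] becomes 1
p_2 = 6: count[6] becomes 1
p_3 = 6: count[6] becomes 2
p_4 = 6: count[6] becomes 3
p_5 = 5: count[5] becomes 1
Degrees (1 + count): deg[1]=1+0=1, deg[2]=1+0=1, deg[3]=1+0=1, deg[4]=1+0=1, deg[5]=1+1=2, deg[6]=1+3=4, deg[7]=1+1=2

Answer: 1 1 1 1 2 4 2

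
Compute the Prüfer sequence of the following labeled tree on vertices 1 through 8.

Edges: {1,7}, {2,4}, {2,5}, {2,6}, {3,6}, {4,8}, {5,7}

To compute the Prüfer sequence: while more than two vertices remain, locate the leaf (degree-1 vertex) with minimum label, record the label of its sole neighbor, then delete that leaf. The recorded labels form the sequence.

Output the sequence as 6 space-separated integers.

Step 1: leaves = {1,3,8}. Remove smallest leaf 1, emit neighbor 7.
Step 2: leaves = {3,7,8}. Remove smallest leaf 3, emit neighbor 6.
Step 3: leaves = {6,7,8}. Remove smallest leaf 6, emit neighbor 2.
Step 4: leaves = {7,8}. Remove smallest leaf 7, emit neighbor 5.
Step 5: leaves = {5,8}. Remove smallest leaf 5, emit neighbor 2.
Step 6: leaves = {2,8}. Remove smallest leaf 2, emit neighbor 4.
Done: 2 vertices remain (4, 8). Sequence = [7 6 2 5 2 4]

Answer: 7 6 2 5 2 4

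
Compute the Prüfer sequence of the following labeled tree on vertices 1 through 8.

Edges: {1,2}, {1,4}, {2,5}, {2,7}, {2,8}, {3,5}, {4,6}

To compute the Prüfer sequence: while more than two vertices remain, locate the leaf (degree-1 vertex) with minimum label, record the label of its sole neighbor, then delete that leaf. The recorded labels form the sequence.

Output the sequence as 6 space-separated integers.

Step 1: leaves = {3,6,7,8}. Remove smallest leaf 3, emit neighbor 5.
Step 2: leaves = {5,6,7,8}. Remove smallest leaf 5, emit neighbor 2.
Step 3: leaves = {6,7,8}. Remove smallest leaf 6, emit neighbor 4.
Step 4: leaves = {4,7,8}. Remove smallest leaf 4, emit neighbor 1.
Step 5: leaves = {1,7,8}. Remove smallest leaf 1, emit neighbor 2.
Step 6: leaves = {7,8}. Remove smallest leaf 7, emit neighbor 2.
Done: 2 vertices remain (2, 8). Sequence = [5 2 4 1 2 2]

Answer: 5 2 4 1 2 2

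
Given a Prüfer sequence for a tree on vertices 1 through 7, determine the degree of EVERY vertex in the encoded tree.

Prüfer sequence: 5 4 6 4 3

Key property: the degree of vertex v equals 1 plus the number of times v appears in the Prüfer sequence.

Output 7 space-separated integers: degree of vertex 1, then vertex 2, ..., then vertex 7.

Answer: 1 1 2 3 2 2 1

Derivation:
p_1 = 5: count[5] becomes 1
p_2 = 4: count[4] becomes 1
p_3 = 6: count[6] becomes 1
p_4 = 4: count[4] becomes 2
p_5 = 3: count[3] becomes 1
Degrees (1 + count): deg[1]=1+0=1, deg[2]=1+0=1, deg[3]=1+1=2, deg[4]=1+2=3, deg[5]=1+1=2, deg[6]=1+1=2, deg[7]=1+0=1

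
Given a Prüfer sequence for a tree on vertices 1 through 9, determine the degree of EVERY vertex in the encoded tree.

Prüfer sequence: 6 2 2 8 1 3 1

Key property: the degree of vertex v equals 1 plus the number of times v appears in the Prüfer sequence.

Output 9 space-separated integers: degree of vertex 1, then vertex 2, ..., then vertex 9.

Answer: 3 3 2 1 1 2 1 2 1

Derivation:
p_1 = 6: count[6] becomes 1
p_2 = 2: count[2] becomes 1
p_3 = 2: count[2] becomes 2
p_4 = 8: count[8] becomes 1
p_5 = 1: count[1] becomes 1
p_6 = 3: count[3] becomes 1
p_7 = 1: count[1] becomes 2
Degrees (1 + count): deg[1]=1+2=3, deg[2]=1+2=3, deg[3]=1+1=2, deg[4]=1+0=1, deg[5]=1+0=1, deg[6]=1+1=2, deg[7]=1+0=1, deg[8]=1+1=2, deg[9]=1+0=1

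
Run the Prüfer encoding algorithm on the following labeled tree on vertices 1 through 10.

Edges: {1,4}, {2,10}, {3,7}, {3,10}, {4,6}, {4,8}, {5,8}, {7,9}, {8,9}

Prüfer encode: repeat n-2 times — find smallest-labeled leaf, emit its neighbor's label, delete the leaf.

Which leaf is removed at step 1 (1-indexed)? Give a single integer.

Step 1: current leaves = {1,2,5,6}. Remove leaf 1 (neighbor: 4).

Answer: 1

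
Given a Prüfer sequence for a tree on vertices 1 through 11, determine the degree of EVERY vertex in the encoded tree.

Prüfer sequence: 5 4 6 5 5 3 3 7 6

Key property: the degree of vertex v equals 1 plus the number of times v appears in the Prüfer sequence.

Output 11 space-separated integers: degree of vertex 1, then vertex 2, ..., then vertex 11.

p_1 = 5: count[5] becomes 1
p_2 = 4: count[4] becomes 1
p_3 = 6: count[6] becomes 1
p_4 = 5: count[5] becomes 2
p_5 = 5: count[5] becomes 3
p_6 = 3: count[3] becomes 1
p_7 = 3: count[3] becomes 2
p_8 = 7: count[7] becomes 1
p_9 = 6: count[6] becomes 2
Degrees (1 + count): deg[1]=1+0=1, deg[2]=1+0=1, deg[3]=1+2=3, deg[4]=1+1=2, deg[5]=1+3=4, deg[6]=1+2=3, deg[7]=1+1=2, deg[8]=1+0=1, deg[9]=1+0=1, deg[10]=1+0=1, deg[11]=1+0=1

Answer: 1 1 3 2 4 3 2 1 1 1 1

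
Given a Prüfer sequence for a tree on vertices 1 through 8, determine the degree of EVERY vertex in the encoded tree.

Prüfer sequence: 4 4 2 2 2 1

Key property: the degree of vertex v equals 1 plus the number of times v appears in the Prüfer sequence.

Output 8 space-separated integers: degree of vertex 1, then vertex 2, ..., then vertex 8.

Answer: 2 4 1 3 1 1 1 1

Derivation:
p_1 = 4: count[4] becomes 1
p_2 = 4: count[4] becomes 2
p_3 = 2: count[2] becomes 1
p_4 = 2: count[2] becomes 2
p_5 = 2: count[2] becomes 3
p_6 = 1: count[1] becomes 1
Degrees (1 + count): deg[1]=1+1=2, deg[2]=1+3=4, deg[3]=1+0=1, deg[4]=1+2=3, deg[5]=1+0=1, deg[6]=1+0=1, deg[7]=1+0=1, deg[8]=1+0=1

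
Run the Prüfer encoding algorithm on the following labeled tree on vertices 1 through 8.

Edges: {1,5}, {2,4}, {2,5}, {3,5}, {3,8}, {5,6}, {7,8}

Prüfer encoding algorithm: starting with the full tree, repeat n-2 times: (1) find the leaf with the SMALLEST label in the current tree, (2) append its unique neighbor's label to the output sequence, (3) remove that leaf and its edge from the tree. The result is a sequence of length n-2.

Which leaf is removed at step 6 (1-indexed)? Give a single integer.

Step 1: current leaves = {1,4,6,7}. Remove leaf 1 (neighbor: 5).
Step 2: current leaves = {4,6,7}. Remove leaf 4 (neighbor: 2).
Step 3: current leaves = {2,6,7}. Remove leaf 2 (neighbor: 5).
Step 4: current leaves = {6,7}. Remove leaf 6 (neighbor: 5).
Step 5: current leaves = {5,7}. Remove leaf 5 (neighbor: 3).
Step 6: current leaves = {3,7}. Remove leaf 3 (neighbor: 8).

Answer: 3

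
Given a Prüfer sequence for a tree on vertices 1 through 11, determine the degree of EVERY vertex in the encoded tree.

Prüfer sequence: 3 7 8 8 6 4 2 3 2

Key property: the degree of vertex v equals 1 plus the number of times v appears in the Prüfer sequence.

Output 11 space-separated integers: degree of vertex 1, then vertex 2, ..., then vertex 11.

p_1 = 3: count[3] becomes 1
p_2 = 7: count[7] becomes 1
p_3 = 8: count[8] becomes 1
p_4 = 8: count[8] becomes 2
p_5 = 6: count[6] becomes 1
p_6 = 4: count[4] becomes 1
p_7 = 2: count[2] becomes 1
p_8 = 3: count[3] becomes 2
p_9 = 2: count[2] becomes 2
Degrees (1 + count): deg[1]=1+0=1, deg[2]=1+2=3, deg[3]=1+2=3, deg[4]=1+1=2, deg[5]=1+0=1, deg[6]=1+1=2, deg[7]=1+1=2, deg[8]=1+2=3, deg[9]=1+0=1, deg[10]=1+0=1, deg[11]=1+0=1

Answer: 1 3 3 2 1 2 2 3 1 1 1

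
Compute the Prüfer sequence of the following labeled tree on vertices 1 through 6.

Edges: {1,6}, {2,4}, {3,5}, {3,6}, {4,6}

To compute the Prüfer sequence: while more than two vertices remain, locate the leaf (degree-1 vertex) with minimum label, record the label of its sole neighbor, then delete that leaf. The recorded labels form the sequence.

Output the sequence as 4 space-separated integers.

Step 1: leaves = {1,2,5}. Remove smallest leaf 1, emit neighbor 6.
Step 2: leaves = {2,5}. Remove smallest leaf 2, emit neighbor 4.
Step 3: leaves = {4,5}. Remove smallest leaf 4, emit neighbor 6.
Step 4: leaves = {5,6}. Remove smallest leaf 5, emit neighbor 3.
Done: 2 vertices remain (3, 6). Sequence = [6 4 6 3]

Answer: 6 4 6 3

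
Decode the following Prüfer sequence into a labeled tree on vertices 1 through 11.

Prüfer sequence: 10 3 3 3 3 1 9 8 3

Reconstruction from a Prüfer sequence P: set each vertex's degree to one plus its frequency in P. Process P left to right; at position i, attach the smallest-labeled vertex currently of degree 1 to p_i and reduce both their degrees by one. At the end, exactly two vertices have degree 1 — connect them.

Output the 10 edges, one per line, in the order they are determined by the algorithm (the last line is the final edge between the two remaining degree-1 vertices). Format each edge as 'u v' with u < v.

Initial degrees: {1:2, 2:1, 3:6, 4:1, 5:1, 6:1, 7:1, 8:2, 9:2, 10:2, 11:1}
Step 1: smallest deg-1 vertex = 2, p_1 = 10. Add edge {2,10}. Now deg[2]=0, deg[10]=1.
Step 2: smallest deg-1 vertex = 4, p_2 = 3. Add edge {3,4}. Now deg[4]=0, deg[3]=5.
Step 3: smallest deg-1 vertex = 5, p_3 = 3. Add edge {3,5}. Now deg[5]=0, deg[3]=4.
Step 4: smallest deg-1 vertex = 6, p_4 = 3. Add edge {3,6}. Now deg[6]=0, deg[3]=3.
Step 5: smallest deg-1 vertex = 7, p_5 = 3. Add edge {3,7}. Now deg[7]=0, deg[3]=2.
Step 6: smallest deg-1 vertex = 10, p_6 = 1. Add edge {1,10}. Now deg[10]=0, deg[1]=1.
Step 7: smallest deg-1 vertex = 1, p_7 = 9. Add edge {1,9}. Now deg[1]=0, deg[9]=1.
Step 8: smallest deg-1 vertex = 9, p_8 = 8. Add edge {8,9}. Now deg[9]=0, deg[8]=1.
Step 9: smallest deg-1 vertex = 8, p_9 = 3. Add edge {3,8}. Now deg[8]=0, deg[3]=1.
Final: two remaining deg-1 vertices are 3, 11. Add edge {3,11}.

Answer: 2 10
3 4
3 5
3 6
3 7
1 10
1 9
8 9
3 8
3 11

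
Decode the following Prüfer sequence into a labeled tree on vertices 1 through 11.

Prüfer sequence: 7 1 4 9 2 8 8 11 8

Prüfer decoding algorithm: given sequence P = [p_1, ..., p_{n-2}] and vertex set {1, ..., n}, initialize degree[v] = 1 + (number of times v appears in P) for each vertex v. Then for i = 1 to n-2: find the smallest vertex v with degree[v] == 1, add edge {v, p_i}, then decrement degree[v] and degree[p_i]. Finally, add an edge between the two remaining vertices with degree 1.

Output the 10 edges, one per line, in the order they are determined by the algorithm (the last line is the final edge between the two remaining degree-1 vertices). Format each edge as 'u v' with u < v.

Initial degrees: {1:2, 2:2, 3:1, 4:2, 5:1, 6:1, 7:2, 8:4, 9:2, 10:1, 11:2}
Step 1: smallest deg-1 vertex = 3, p_1 = 7. Add edge {3,7}. Now deg[3]=0, deg[7]=1.
Step 2: smallest deg-1 vertex = 5, p_2 = 1. Add edge {1,5}. Now deg[5]=0, deg[1]=1.
Step 3: smallest deg-1 vertex = 1, p_3 = 4. Add edge {1,4}. Now deg[1]=0, deg[4]=1.
Step 4: smallest deg-1 vertex = 4, p_4 = 9. Add edge {4,9}. Now deg[4]=0, deg[9]=1.
Step 5: smallest deg-1 vertex = 6, p_5 = 2. Add edge {2,6}. Now deg[6]=0, deg[2]=1.
Step 6: smallest deg-1 vertex = 2, p_6 = 8. Add edge {2,8}. Now deg[2]=0, deg[8]=3.
Step 7: smallest deg-1 vertex = 7, p_7 = 8. Add edge {7,8}. Now deg[7]=0, deg[8]=2.
Step 8: smallest deg-1 vertex = 9, p_8 = 11. Add edge {9,11}. Now deg[9]=0, deg[11]=1.
Step 9: smallest deg-1 vertex = 10, p_9 = 8. Add edge {8,10}. Now deg[10]=0, deg[8]=1.
Final: two remaining deg-1 vertices are 8, 11. Add edge {8,11}.

Answer: 3 7
1 5
1 4
4 9
2 6
2 8
7 8
9 11
8 10
8 11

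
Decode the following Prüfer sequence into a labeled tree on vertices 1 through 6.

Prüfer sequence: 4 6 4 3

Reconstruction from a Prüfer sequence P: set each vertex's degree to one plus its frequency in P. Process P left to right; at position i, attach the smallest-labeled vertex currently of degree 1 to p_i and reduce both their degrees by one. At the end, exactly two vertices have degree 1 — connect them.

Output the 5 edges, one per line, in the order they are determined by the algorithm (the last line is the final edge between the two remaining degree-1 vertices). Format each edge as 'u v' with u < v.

Answer: 1 4
2 6
4 5
3 4
3 6

Derivation:
Initial degrees: {1:1, 2:1, 3:2, 4:3, 5:1, 6:2}
Step 1: smallest deg-1 vertex = 1, p_1 = 4. Add edge {1,4}. Now deg[1]=0, deg[4]=2.
Step 2: smallest deg-1 vertex = 2, p_2 = 6. Add edge {2,6}. Now deg[2]=0, deg[6]=1.
Step 3: smallest deg-1 vertex = 5, p_3 = 4. Add edge {4,5}. Now deg[5]=0, deg[4]=1.
Step 4: smallest deg-1 vertex = 4, p_4 = 3. Add edge {3,4}. Now deg[4]=0, deg[3]=1.
Final: two remaining deg-1 vertices are 3, 6. Add edge {3,6}.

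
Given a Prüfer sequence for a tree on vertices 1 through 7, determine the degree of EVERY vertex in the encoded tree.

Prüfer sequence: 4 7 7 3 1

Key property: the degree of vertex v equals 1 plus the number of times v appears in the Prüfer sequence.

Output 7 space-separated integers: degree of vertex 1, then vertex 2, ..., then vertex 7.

Answer: 2 1 2 2 1 1 3

Derivation:
p_1 = 4: count[4] becomes 1
p_2 = 7: count[7] becomes 1
p_3 = 7: count[7] becomes 2
p_4 = 3: count[3] becomes 1
p_5 = 1: count[1] becomes 1
Degrees (1 + count): deg[1]=1+1=2, deg[2]=1+0=1, deg[3]=1+1=2, deg[4]=1+1=2, deg[5]=1+0=1, deg[6]=1+0=1, deg[7]=1+2=3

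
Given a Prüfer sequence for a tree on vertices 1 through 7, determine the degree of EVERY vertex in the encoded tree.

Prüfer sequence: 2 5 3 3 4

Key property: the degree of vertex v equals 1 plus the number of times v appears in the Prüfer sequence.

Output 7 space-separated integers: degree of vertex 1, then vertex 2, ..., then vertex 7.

p_1 = 2: count[2] becomes 1
p_2 = 5: count[5] becomes 1
p_3 = 3: count[3] becomes 1
p_4 = 3: count[3] becomes 2
p_5 = 4: count[4] becomes 1
Degrees (1 + count): deg[1]=1+0=1, deg[2]=1+1=2, deg[3]=1+2=3, deg[4]=1+1=2, deg[5]=1+1=2, deg[6]=1+0=1, deg[7]=1+0=1

Answer: 1 2 3 2 2 1 1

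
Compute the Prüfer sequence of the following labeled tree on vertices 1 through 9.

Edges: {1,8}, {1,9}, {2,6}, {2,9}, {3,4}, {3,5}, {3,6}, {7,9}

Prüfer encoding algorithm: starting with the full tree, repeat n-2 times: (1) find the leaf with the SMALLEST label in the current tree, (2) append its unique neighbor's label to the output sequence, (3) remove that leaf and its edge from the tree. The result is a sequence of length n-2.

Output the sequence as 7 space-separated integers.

Step 1: leaves = {4,5,7,8}. Remove smallest leaf 4, emit neighbor 3.
Step 2: leaves = {5,7,8}. Remove smallest leaf 5, emit neighbor 3.
Step 3: leaves = {3,7,8}. Remove smallest leaf 3, emit neighbor 6.
Step 4: leaves = {6,7,8}. Remove smallest leaf 6, emit neighbor 2.
Step 5: leaves = {2,7,8}. Remove smallest leaf 2, emit neighbor 9.
Step 6: leaves = {7,8}. Remove smallest leaf 7, emit neighbor 9.
Step 7: leaves = {8,9}. Remove smallest leaf 8, emit neighbor 1.
Done: 2 vertices remain (1, 9). Sequence = [3 3 6 2 9 9 1]

Answer: 3 3 6 2 9 9 1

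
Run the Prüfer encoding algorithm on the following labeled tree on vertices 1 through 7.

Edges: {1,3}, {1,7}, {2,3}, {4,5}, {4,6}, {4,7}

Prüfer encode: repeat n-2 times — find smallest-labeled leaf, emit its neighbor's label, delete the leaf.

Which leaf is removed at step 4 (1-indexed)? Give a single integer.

Answer: 5

Derivation:
Step 1: current leaves = {2,5,6}. Remove leaf 2 (neighbor: 3).
Step 2: current leaves = {3,5,6}. Remove leaf 3 (neighbor: 1).
Step 3: current leaves = {1,5,6}. Remove leaf 1 (neighbor: 7).
Step 4: current leaves = {5,6,7}. Remove leaf 5 (neighbor: 4).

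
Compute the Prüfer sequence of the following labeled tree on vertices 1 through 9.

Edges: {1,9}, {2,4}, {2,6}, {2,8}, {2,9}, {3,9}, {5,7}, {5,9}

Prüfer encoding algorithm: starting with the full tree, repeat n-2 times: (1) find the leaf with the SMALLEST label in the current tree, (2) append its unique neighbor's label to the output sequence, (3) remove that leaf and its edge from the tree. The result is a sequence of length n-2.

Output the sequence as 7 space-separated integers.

Step 1: leaves = {1,3,4,6,7,8}. Remove smallest leaf 1, emit neighbor 9.
Step 2: leaves = {3,4,6,7,8}. Remove smallest leaf 3, emit neighbor 9.
Step 3: leaves = {4,6,7,8}. Remove smallest leaf 4, emit neighbor 2.
Step 4: leaves = {6,7,8}. Remove smallest leaf 6, emit neighbor 2.
Step 5: leaves = {7,8}. Remove smallest leaf 7, emit neighbor 5.
Step 6: leaves = {5,8}. Remove smallest leaf 5, emit neighbor 9.
Step 7: leaves = {8,9}. Remove smallest leaf 8, emit neighbor 2.
Done: 2 vertices remain (2, 9). Sequence = [9 9 2 2 5 9 2]

Answer: 9 9 2 2 5 9 2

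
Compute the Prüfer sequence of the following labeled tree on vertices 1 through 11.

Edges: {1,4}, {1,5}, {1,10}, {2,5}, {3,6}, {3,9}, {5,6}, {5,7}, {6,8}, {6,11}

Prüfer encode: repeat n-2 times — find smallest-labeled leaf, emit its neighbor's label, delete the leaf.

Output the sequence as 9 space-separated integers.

Step 1: leaves = {2,4,7,8,9,10,11}. Remove smallest leaf 2, emit neighbor 5.
Step 2: leaves = {4,7,8,9,10,11}. Remove smallest leaf 4, emit neighbor 1.
Step 3: leaves = {7,8,9,10,11}. Remove smallest leaf 7, emit neighbor 5.
Step 4: leaves = {8,9,10,11}. Remove smallest leaf 8, emit neighbor 6.
Step 5: leaves = {9,10,11}. Remove smallest leaf 9, emit neighbor 3.
Step 6: leaves = {3,10,11}. Remove smallest leaf 3, emit neighbor 6.
Step 7: leaves = {10,11}. Remove smallest leaf 10, emit neighbor 1.
Step 8: leaves = {1,11}. Remove smallest leaf 1, emit neighbor 5.
Step 9: leaves = {5,11}. Remove smallest leaf 5, emit neighbor 6.
Done: 2 vertices remain (6, 11). Sequence = [5 1 5 6 3 6 1 5 6]

Answer: 5 1 5 6 3 6 1 5 6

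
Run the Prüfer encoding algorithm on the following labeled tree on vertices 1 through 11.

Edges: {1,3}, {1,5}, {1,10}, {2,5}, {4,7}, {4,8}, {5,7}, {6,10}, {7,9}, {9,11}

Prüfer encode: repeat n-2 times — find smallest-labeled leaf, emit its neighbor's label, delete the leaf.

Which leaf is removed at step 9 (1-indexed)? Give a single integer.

Answer: 7

Derivation:
Step 1: current leaves = {2,3,6,8,11}. Remove leaf 2 (neighbor: 5).
Step 2: current leaves = {3,6,8,11}. Remove leaf 3 (neighbor: 1).
Step 3: current leaves = {6,8,11}. Remove leaf 6 (neighbor: 10).
Step 4: current leaves = {8,10,11}. Remove leaf 8 (neighbor: 4).
Step 5: current leaves = {4,10,11}. Remove leaf 4 (neighbor: 7).
Step 6: current leaves = {10,11}. Remove leaf 10 (neighbor: 1).
Step 7: current leaves = {1,11}. Remove leaf 1 (neighbor: 5).
Step 8: current leaves = {5,11}. Remove leaf 5 (neighbor: 7).
Step 9: current leaves = {7,11}. Remove leaf 7 (neighbor: 9).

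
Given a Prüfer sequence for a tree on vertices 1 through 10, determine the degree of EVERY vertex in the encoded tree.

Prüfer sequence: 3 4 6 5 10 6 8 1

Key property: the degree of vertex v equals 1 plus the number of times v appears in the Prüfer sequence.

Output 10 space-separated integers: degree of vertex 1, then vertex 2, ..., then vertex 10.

Answer: 2 1 2 2 2 3 1 2 1 2

Derivation:
p_1 = 3: count[3] becomes 1
p_2 = 4: count[4] becomes 1
p_3 = 6: count[6] becomes 1
p_4 = 5: count[5] becomes 1
p_5 = 10: count[10] becomes 1
p_6 = 6: count[6] becomes 2
p_7 = 8: count[8] becomes 1
p_8 = 1: count[1] becomes 1
Degrees (1 + count): deg[1]=1+1=2, deg[2]=1+0=1, deg[3]=1+1=2, deg[4]=1+1=2, deg[5]=1+1=2, deg[6]=1+2=3, deg[7]=1+0=1, deg[8]=1+1=2, deg[9]=1+0=1, deg[10]=1+1=2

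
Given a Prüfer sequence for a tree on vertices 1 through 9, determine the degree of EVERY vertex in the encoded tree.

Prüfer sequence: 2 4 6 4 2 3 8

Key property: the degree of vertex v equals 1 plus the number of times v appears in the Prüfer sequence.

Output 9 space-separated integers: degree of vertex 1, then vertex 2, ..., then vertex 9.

p_1 = 2: count[2] becomes 1
p_2 = 4: count[4] becomes 1
p_3 = 6: count[6] becomes 1
p_4 = 4: count[4] becomes 2
p_5 = 2: count[2] becomes 2
p_6 = 3: count[3] becomes 1
p_7 = 8: count[8] becomes 1
Degrees (1 + count): deg[1]=1+0=1, deg[2]=1+2=3, deg[3]=1+1=2, deg[4]=1+2=3, deg[5]=1+0=1, deg[6]=1+1=2, deg[7]=1+0=1, deg[8]=1+1=2, deg[9]=1+0=1

Answer: 1 3 2 3 1 2 1 2 1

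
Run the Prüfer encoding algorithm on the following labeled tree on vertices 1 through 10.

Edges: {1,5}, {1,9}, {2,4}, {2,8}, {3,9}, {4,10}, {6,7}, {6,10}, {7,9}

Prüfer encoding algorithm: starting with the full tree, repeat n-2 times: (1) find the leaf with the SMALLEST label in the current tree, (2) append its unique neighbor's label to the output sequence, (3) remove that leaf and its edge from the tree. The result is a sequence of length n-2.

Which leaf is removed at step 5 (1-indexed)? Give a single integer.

Step 1: current leaves = {3,5,8}. Remove leaf 3 (neighbor: 9).
Step 2: current leaves = {5,8}. Remove leaf 5 (neighbor: 1).
Step 3: current leaves = {1,8}. Remove leaf 1 (neighbor: 9).
Step 4: current leaves = {8,9}. Remove leaf 8 (neighbor: 2).
Step 5: current leaves = {2,9}. Remove leaf 2 (neighbor: 4).

Answer: 2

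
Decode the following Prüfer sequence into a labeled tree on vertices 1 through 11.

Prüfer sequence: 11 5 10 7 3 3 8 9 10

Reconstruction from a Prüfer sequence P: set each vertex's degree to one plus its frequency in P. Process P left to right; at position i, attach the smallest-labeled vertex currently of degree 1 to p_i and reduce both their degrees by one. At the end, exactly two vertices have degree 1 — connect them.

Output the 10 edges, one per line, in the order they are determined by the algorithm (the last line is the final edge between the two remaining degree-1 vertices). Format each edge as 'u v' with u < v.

Initial degrees: {1:1, 2:1, 3:3, 4:1, 5:2, 6:1, 7:2, 8:2, 9:2, 10:3, 11:2}
Step 1: smallest deg-1 vertex = 1, p_1 = 11. Add edge {1,11}. Now deg[1]=0, deg[11]=1.
Step 2: smallest deg-1 vertex = 2, p_2 = 5. Add edge {2,5}. Now deg[2]=0, deg[5]=1.
Step 3: smallest deg-1 vertex = 4, p_3 = 10. Add edge {4,10}. Now deg[4]=0, deg[10]=2.
Step 4: smallest deg-1 vertex = 5, p_4 = 7. Add edge {5,7}. Now deg[5]=0, deg[7]=1.
Step 5: smallest deg-1 vertex = 6, p_5 = 3. Add edge {3,6}. Now deg[6]=0, deg[3]=2.
Step 6: smallest deg-1 vertex = 7, p_6 = 3. Add edge {3,7}. Now deg[7]=0, deg[3]=1.
Step 7: smallest deg-1 vertex = 3, p_7 = 8. Add edge {3,8}. Now deg[3]=0, deg[8]=1.
Step 8: smallest deg-1 vertex = 8, p_8 = 9. Add edge {8,9}. Now deg[8]=0, deg[9]=1.
Step 9: smallest deg-1 vertex = 9, p_9 = 10. Add edge {9,10}. Now deg[9]=0, deg[10]=1.
Final: two remaining deg-1 vertices are 10, 11. Add edge {10,11}.

Answer: 1 11
2 5
4 10
5 7
3 6
3 7
3 8
8 9
9 10
10 11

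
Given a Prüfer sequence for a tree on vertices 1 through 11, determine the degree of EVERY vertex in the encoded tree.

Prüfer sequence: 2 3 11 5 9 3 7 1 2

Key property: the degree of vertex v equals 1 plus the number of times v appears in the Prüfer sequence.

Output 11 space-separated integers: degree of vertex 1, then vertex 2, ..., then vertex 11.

p_1 = 2: count[2] becomes 1
p_2 = 3: count[3] becomes 1
p_3 = 11: count[11] becomes 1
p_4 = 5: count[5] becomes 1
p_5 = 9: count[9] becomes 1
p_6 = 3: count[3] becomes 2
p_7 = 7: count[7] becomes 1
p_8 = 1: count[1] becomes 1
p_9 = 2: count[2] becomes 2
Degrees (1 + count): deg[1]=1+1=2, deg[2]=1+2=3, deg[3]=1+2=3, deg[4]=1+0=1, deg[5]=1+1=2, deg[6]=1+0=1, deg[7]=1+1=2, deg[8]=1+0=1, deg[9]=1+1=2, deg[10]=1+0=1, deg[11]=1+1=2

Answer: 2 3 3 1 2 1 2 1 2 1 2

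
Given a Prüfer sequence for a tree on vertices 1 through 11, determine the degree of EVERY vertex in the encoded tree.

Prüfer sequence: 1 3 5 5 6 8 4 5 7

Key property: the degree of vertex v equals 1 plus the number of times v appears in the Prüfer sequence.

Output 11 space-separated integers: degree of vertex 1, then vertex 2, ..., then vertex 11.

p_1 = 1: count[1] becomes 1
p_2 = 3: count[3] becomes 1
p_3 = 5: count[5] becomes 1
p_4 = 5: count[5] becomes 2
p_5 = 6: count[6] becomes 1
p_6 = 8: count[8] becomes 1
p_7 = 4: count[4] becomes 1
p_8 = 5: count[5] becomes 3
p_9 = 7: count[7] becomes 1
Degrees (1 + count): deg[1]=1+1=2, deg[2]=1+0=1, deg[3]=1+1=2, deg[4]=1+1=2, deg[5]=1+3=4, deg[6]=1+1=2, deg[7]=1+1=2, deg[8]=1+1=2, deg[9]=1+0=1, deg[10]=1+0=1, deg[11]=1+0=1

Answer: 2 1 2 2 4 2 2 2 1 1 1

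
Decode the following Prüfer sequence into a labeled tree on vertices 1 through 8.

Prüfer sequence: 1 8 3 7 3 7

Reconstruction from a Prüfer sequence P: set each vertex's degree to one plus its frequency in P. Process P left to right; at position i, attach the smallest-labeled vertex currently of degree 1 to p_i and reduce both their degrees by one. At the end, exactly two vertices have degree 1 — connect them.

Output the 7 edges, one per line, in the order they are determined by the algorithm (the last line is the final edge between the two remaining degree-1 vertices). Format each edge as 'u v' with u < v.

Initial degrees: {1:2, 2:1, 3:3, 4:1, 5:1, 6:1, 7:3, 8:2}
Step 1: smallest deg-1 vertex = 2, p_1 = 1. Add edge {1,2}. Now deg[2]=0, deg[1]=1.
Step 2: smallest deg-1 vertex = 1, p_2 = 8. Add edge {1,8}. Now deg[1]=0, deg[8]=1.
Step 3: smallest deg-1 vertex = 4, p_3 = 3. Add edge {3,4}. Now deg[4]=0, deg[3]=2.
Step 4: smallest deg-1 vertex = 5, p_4 = 7. Add edge {5,7}. Now deg[5]=0, deg[7]=2.
Step 5: smallest deg-1 vertex = 6, p_5 = 3. Add edge {3,6}. Now deg[6]=0, deg[3]=1.
Step 6: smallest deg-1 vertex = 3, p_6 = 7. Add edge {3,7}. Now deg[3]=0, deg[7]=1.
Final: two remaining deg-1 vertices are 7, 8. Add edge {7,8}.

Answer: 1 2
1 8
3 4
5 7
3 6
3 7
7 8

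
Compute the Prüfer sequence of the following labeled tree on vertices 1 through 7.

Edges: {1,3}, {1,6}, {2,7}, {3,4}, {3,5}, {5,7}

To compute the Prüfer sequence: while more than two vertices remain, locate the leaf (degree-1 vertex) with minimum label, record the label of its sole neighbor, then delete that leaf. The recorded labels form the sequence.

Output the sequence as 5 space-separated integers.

Step 1: leaves = {2,4,6}. Remove smallest leaf 2, emit neighbor 7.
Step 2: leaves = {4,6,7}. Remove smallest leaf 4, emit neighbor 3.
Step 3: leaves = {6,7}. Remove smallest leaf 6, emit neighbor 1.
Step 4: leaves = {1,7}. Remove smallest leaf 1, emit neighbor 3.
Step 5: leaves = {3,7}. Remove smallest leaf 3, emit neighbor 5.
Done: 2 vertices remain (5, 7). Sequence = [7 3 1 3 5]

Answer: 7 3 1 3 5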